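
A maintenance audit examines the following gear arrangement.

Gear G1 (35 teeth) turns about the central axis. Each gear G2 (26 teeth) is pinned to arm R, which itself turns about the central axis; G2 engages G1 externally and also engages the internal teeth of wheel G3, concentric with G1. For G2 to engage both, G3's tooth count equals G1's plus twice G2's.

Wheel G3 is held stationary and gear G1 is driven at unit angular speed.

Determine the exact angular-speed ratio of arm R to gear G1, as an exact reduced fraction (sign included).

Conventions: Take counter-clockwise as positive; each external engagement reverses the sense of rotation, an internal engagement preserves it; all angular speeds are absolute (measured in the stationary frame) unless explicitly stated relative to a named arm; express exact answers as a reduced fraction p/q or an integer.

planetary set (35T centre, 26T on arm, 87T internal) — Willis relation
ring teeth: 35 + 2·26 = 87
35(ω_sun−ω_arm) = −87(ω_ring−ω_arm),  ω_ring = 0, ω_sun = 1
35(1−ω_arm) = −87(0−ω_arm)  ⇒  122·ω_arm = 35  ⇒  ω_arm = 35/122
ω_out/ω_in = 35/122

35/122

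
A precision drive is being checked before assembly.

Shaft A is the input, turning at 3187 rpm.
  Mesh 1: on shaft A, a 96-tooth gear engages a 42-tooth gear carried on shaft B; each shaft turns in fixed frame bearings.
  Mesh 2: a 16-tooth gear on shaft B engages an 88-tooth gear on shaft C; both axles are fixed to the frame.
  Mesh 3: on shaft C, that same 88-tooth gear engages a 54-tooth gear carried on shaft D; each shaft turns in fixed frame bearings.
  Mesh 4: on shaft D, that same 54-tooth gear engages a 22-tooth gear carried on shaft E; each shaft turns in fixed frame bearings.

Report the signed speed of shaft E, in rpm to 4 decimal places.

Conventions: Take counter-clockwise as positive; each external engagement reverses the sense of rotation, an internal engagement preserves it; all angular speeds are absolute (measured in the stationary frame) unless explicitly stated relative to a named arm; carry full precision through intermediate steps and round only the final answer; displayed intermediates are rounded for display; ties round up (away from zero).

recognized (5 fixed axles, 4 meshes): fixed-axis compound train
mesh 1 [96T→42T]: ω = 3187.0000×96/42 = 7284.5714 rpm, sense flips to −
mesh 2 [16T→88T]: ω = 7284.5714×16/88 = 1324.4675 rpm, sense flips to +
mesh 3 [88T→54T]: ω = 1324.4675×88/54 = 2158.3915 rpm, sense flips to −
mesh 4 [54T→22T]: ω = 2158.3915×54/22 = 5297.8701 rpm, sense flips to +
signed output speed = +5297.8701 rpm

+5297.8701 rpm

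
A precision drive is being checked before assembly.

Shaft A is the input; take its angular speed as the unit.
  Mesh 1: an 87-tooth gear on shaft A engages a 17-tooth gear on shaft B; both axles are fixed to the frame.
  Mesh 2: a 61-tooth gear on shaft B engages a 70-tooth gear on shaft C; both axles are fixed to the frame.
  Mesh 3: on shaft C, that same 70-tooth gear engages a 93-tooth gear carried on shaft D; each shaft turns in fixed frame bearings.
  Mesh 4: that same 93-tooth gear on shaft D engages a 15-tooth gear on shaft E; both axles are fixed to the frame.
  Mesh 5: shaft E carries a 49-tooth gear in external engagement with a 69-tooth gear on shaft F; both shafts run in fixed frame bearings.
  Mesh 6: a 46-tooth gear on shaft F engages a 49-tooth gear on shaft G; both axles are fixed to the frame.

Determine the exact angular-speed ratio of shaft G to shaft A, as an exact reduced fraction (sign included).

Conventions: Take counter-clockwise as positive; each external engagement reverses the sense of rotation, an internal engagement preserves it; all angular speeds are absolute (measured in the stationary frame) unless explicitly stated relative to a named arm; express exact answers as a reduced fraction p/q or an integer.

3538/255

class = fixed-axis compound train [6 meshes; 6 ratios multiply, 6 sense flips]
mesh 1 [87T→17T]: running ratio 87/17, sense −
mesh 2 [61T→70T]: running ratio 5307/1190, sense +
mesh 3 [70T→93T]: running ratio 1769/527, sense −
mesh 4 [93T→15T]: running ratio 1769/85, sense +
mesh 5 [49T→69T]: running ratio 86681/5865, sense −
mesh 6 [46T→49T]: running ratio 3538/255, sense +
ω_out/ω_in = 3538/255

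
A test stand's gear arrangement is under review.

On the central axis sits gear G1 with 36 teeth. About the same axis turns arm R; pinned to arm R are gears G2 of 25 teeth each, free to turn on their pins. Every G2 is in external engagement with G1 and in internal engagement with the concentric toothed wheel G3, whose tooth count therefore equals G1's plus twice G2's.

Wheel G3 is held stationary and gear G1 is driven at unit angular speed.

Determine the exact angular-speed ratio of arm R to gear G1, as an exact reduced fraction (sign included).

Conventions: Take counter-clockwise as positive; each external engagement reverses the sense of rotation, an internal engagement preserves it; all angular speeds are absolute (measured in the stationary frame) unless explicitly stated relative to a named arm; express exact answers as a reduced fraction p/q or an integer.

18/61

topology: planetary set — G1 36T / G2 25T / G3 86T, arm = carrier (Willis)
ring teeth: 36 + 2·25 = 86
36(ω_sun−ω_arm) = −86(ω_ring−ω_arm),  ω_ring = 0, ω_sun = 1
36(1−ω_arm) = −86(0−ω_arm)  ⇒  122·ω_arm = 36  ⇒  ω_arm = 18/61
ω_out/ω_in = 18/61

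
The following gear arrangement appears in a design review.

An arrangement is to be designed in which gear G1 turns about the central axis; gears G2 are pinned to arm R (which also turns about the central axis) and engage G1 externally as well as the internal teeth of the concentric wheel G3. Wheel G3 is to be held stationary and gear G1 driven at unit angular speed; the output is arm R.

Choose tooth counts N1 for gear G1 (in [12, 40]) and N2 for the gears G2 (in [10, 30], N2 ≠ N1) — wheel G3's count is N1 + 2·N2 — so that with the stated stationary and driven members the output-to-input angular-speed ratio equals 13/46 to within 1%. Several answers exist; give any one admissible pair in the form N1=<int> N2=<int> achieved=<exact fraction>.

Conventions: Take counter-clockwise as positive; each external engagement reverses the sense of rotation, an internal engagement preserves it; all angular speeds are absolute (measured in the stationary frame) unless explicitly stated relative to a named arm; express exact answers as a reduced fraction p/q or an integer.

topology: planetary set — design target 13/46, arm = carrier (Willis)
Willis with ω_ring = 0: ω_arm/ω_sun = N1/(N1+N3); set equal to 13/46  ⇒  N3/N1 = 1/(13/46) − 1 = 33/13
N3 = N1 + 2·N2  ⇒  N2/N1 = (N3/N1 − 1)/2 = (33/13 − 1)/2 = 10/13
smallest multiple with N1 ≥ 12 and N2 ≥ 10: k = 1  ⇒  N1 = 1·13 = 13, N2 = 1·10 = 10 (N1 ≤ 40, N2 ≤ 30, N2 ≠ N1 ✓), N3 = 13 + 2·10 = 33
check: N1/(N1+N3) with N1 = 13, N3 = 33 gives 13/46; |achieved − target| = 0 ≤ 13/4600 ✓

N1=13 N2=10 achieved=13/46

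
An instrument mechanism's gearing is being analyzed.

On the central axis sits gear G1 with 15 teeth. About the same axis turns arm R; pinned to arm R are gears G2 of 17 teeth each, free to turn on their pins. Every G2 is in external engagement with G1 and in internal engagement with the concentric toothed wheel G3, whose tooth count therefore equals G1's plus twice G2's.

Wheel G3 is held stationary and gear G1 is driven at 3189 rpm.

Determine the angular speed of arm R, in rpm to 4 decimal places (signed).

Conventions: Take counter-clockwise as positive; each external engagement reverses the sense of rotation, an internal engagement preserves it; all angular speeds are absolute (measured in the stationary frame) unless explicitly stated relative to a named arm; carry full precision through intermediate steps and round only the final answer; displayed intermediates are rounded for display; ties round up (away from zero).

recognized (axles ride arm R): planetary set, 15/17/49 teeth
normalise by the input: solve with ω_sun = 1, then scale by 3189 rpm
ring teeth: 15 + 2·17 = 49
15(ω_sun−ω_arm) = −49(ω_ring−ω_arm),  ω_ring = 0, ω_sun = 1
15(1−ω_arm) = −49(0−ω_arm)  ⇒  64·ω_arm = 15  ⇒  ω_arm = 15/64
scale: ω_arm = 15/64 × 3189 rpm = +747.4219 rpm

+747.4219 rpm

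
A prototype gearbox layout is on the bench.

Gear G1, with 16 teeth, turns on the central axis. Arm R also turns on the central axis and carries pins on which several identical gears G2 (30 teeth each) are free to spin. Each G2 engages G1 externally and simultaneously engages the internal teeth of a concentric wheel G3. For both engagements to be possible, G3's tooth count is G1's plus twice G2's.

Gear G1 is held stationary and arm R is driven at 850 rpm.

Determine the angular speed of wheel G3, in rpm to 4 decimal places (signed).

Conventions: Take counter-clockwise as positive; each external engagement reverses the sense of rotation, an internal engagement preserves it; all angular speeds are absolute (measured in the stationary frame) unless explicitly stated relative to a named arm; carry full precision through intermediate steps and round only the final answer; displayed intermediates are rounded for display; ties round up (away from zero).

planetary set (16T centre, 30T on arm, 76T internal) — Willis relation
normalise by the input: solve with ω_arm = 1, then scale by 850 rpm
ring teeth: 16 + 2·30 = 76
16(ω_sun−ω_arm) = −76(ω_ring−ω_arm),  ω_sun = 0, ω_arm = 1
ω_ring = 1 − (16/76)(0−1) = 23/19
scale: ω_ring = 23/19 × 850 rpm = +1028.9474 rpm

+1028.9474 rpm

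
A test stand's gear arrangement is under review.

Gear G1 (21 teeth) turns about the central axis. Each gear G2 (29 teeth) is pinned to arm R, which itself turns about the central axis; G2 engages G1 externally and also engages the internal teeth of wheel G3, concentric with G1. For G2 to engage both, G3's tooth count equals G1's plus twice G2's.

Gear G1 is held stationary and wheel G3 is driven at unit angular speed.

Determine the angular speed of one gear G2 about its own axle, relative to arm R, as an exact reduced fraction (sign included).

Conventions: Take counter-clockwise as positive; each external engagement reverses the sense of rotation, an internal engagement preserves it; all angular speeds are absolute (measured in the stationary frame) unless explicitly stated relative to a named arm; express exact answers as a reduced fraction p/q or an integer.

1659/2900

recognized (axles ride arm R): planetary set, 21/29/79 teeth
ring teeth: 21 + 2·29 = 79
21(ω_sun−ω_arm) = −79(ω_ring−ω_arm),  ω_sun = 0, ω_ring = 1
21(0−ω_arm) = −79(1−ω_arm)  ⇒  100·ω_arm = 79  ⇒  ω_arm = 79/100
sun–planet mesh: 21·(0−79/100) = −29·(ω_p−ω_arm)  ⇒  ω_p−ω_arm = 1659/2900
exact speed ratio = 1659/2900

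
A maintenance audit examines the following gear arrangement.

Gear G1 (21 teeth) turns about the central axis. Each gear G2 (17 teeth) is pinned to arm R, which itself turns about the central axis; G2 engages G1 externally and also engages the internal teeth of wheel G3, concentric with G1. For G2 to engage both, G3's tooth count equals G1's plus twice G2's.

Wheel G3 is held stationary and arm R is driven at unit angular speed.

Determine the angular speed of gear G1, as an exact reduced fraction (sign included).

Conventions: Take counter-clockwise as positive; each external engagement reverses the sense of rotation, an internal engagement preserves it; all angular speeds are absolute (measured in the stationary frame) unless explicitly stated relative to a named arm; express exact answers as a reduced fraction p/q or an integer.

topology: planetary set — G1 21T / G2 17T / G3 55T, arm = carrier (Willis)
ring teeth: 21 + 2·17 = 55
21(ω_sun−ω_arm) = −55(ω_ring−ω_arm),  ω_ring = 0, ω_arm = 1
ω_sun = 1 − (55/21)(0−1) = 76/21
exact speed ratio = 76/21

76/21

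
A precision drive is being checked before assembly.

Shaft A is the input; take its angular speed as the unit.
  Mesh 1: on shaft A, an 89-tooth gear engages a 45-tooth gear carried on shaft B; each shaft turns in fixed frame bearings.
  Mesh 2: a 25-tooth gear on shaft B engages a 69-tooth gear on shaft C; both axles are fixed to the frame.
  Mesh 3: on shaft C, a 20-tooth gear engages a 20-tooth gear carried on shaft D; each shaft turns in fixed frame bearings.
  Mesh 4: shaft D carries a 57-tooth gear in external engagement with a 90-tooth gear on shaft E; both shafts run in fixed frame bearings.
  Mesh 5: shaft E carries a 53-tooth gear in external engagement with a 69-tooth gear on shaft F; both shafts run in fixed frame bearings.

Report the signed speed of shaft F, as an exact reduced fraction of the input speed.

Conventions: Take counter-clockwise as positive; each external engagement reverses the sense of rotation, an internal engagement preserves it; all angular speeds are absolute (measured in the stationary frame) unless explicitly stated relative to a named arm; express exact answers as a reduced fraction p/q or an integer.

5-mesh fixed-axis compound train (all bearings frame-fixed)
mesh 1 [89T→45T]: |ω|/ω_in = 1×89/45 = 89/45, sense flips to −
mesh 2 [25T→69T]: |ω|/ω_in = (89/45)×25/69 = 445/621, sense flips to +
mesh 3 [20T→20T]: |ω|/ω_in = (445/621)×20/20 = 445/621, sense flips to −
mesh 4 [57T→90T]: |ω|/ω_in = (445/621)×57/90 = 1691/3726, sense flips to +
mesh 5 [53T→69T]: |ω|/ω_in = (1691/3726)×53/69 = 89623/257094, sense flips to −
signed output speed (× input speed) = -89623/257094

-89623/257094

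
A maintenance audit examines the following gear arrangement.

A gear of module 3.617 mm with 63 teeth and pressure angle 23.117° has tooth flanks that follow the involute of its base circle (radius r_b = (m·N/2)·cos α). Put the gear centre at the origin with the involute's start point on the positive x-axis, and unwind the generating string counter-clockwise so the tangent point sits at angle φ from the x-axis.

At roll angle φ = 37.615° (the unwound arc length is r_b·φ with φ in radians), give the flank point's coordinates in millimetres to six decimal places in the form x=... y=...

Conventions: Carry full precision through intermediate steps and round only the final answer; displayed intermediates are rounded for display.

topology: single-mesh involute geometry — m = 3.617, N = 63
pitch radius r_p = m·N/2 = 3.617·63/2 = 113.935500
base radius r_b = r_p·cos α = 113.935500·cos 23.117° = 104.787055
roll angle φ = 37.615° = 0.65650560 rad
x = r_b·(cos φ + φ·sin φ) = 124.993117
y = r_b·(sin φ − φ·cos φ) = 9.463828

x=124.993117 y=9.463828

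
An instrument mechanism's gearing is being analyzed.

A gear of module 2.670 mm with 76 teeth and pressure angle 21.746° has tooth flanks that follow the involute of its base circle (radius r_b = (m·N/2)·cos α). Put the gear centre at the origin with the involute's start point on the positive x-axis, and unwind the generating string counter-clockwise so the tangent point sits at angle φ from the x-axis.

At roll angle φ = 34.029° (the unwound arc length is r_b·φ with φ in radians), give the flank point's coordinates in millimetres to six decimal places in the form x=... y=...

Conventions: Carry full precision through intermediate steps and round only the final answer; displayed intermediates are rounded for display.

recognized (one wheel, involute flank): single-mesh tooth geometry, m = 2.670, N = 76
pitch radius r_p = m·N/2 = 2.670·76/2 = 101.460000
base radius r_b = r_p·cos α = 101.460000·cos 21.746° = 94.239642
roll angle φ = 34.029° = 0.59391809 rad
x = r_b·(cos φ + φ·sin φ) = 109.423381
y = r_b·(sin φ − φ·cos φ) = 6.351770

x=109.423381 y=6.351770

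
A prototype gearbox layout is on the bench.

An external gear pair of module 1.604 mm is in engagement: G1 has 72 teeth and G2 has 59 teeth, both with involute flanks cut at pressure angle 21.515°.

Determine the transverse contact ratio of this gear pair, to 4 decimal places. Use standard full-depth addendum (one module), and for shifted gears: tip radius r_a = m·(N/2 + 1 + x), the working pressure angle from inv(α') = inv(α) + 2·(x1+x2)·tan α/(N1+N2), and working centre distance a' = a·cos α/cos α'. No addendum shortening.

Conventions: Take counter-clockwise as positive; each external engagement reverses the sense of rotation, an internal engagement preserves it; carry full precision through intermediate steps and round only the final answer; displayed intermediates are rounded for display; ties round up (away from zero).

recognized (one external pair, fixed centres): single-mesh tooth geometry, m = 1.604, N1 = 72, N2 = 59
base radii: r_b1 = 53.720490, r_b2 = 44.020957
tip radii: r_a1 = 59.348000, r_a2 = 48.922000
no profile shift: α' = α, a' = a
action lengths: √(r_a1²−r_b1²) = 25.224871, √(r_a2²−r_b2²) = 21.342855
base pitch p_b = π·m·cos α = 4.687997
CR = (25.224871 + 21.342855 − 105.062000·sin 21.51500°)/4.687997 = 1.714332
contact ratio ≈ 1.7143

1.7143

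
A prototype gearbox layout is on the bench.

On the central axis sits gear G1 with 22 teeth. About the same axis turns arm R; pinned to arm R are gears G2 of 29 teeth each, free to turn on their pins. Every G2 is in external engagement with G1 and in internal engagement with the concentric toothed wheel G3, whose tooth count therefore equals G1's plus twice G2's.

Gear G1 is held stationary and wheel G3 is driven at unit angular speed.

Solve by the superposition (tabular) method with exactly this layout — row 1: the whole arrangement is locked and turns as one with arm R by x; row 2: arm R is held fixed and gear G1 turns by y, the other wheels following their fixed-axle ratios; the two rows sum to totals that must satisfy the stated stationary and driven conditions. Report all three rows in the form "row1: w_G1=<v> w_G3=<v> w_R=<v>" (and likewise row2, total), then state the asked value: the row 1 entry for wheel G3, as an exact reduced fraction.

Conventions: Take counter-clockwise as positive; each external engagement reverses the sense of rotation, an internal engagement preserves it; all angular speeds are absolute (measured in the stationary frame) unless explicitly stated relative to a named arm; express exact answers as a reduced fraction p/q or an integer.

row1: w_G1=40/51 w_G3=40/51 w_R=40/51
row2: w_G1=-40/51 w_G3=11/51 w_R=0
total: w_G1=0 w_G3=1 w_R=40/51
asked value: 40/51

planetary set (22T centre, 29T on arm, 80T internal) — Willis relation
row 1 — lock + rotate with arm: ω_sun = ω_ring = ω_arm = x
row 2 (arm held, sun turns y): ω_ring = −(22/80)·y, ω_arm = 0
boundary: total ω_sun = x + y = 0 and total ω_ring = x − (22/80)·y = 1  ⇒  y = -40/51, x = 40/51
row 2 ring = −(22/80)·(-40/51) = 11/51
totals (row 1 + row 2): sun 40/51 + (-40/51) = 0, ring 40/51 + 11/51 = 1, arm 40/51 + 0 = 40/51
asked cell (row1, ring) = 40/51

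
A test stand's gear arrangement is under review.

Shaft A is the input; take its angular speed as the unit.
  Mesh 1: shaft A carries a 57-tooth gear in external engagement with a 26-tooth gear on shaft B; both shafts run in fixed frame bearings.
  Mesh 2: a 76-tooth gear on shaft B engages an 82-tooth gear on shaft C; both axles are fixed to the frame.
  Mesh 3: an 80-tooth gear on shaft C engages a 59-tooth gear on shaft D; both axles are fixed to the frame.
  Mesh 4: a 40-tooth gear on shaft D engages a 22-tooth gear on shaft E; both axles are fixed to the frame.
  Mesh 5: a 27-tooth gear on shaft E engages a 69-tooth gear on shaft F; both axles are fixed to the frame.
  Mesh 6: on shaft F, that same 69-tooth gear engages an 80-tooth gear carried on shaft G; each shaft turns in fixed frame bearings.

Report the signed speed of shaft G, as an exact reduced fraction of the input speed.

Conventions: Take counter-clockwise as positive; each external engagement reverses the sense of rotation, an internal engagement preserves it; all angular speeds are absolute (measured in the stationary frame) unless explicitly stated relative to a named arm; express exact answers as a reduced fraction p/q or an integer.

6-mesh fixed-axis compound train (all bearings frame-fixed)
mesh 1 [57T→26T]: |ω|/ω_in = 1×57/26 = 57/26, sense flips to −
mesh 2 [76T→82T]: |ω|/ω_in = (57/26)×76/82 = 1083/533, sense flips to +
mesh 3 [80T→59T]: |ω|/ω_in = (1083/533)×80/59 = 86640/31447, sense flips to −
mesh 4 [40T→22T]: |ω|/ω_in = (86640/31447)×40/22 = 1732800/345917, sense flips to +
mesh 5 [27T→69T]: |ω|/ω_in = (1732800/345917)×27/69 = 15595200/7956091, sense flips to −
mesh 6 [69T→80T]: |ω|/ω_in = (15595200/7956091)×69/80 = 584820/345917, sense flips to +
signed output speed (× input speed) = 584820/345917

584820/345917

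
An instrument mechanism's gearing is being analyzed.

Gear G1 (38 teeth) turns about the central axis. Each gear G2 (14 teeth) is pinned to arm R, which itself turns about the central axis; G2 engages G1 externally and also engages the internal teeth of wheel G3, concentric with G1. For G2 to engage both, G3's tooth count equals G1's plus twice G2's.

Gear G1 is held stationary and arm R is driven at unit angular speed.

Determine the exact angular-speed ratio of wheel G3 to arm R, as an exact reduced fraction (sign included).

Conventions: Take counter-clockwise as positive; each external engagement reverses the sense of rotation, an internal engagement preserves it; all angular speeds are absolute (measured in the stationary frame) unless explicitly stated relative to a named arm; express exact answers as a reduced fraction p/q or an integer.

planetary set (38T centre, 14T on arm, 66T internal) — Willis relation
ring teeth: 38 + 2·14 = 66
38(ω_sun−ω_arm) = −66(ω_ring−ω_arm),  ω_sun = 0, ω_arm = 1
ω_ring = 1 − (38/66)(0−1) = 52/33
ω_out/ω_in = 52/33

52/33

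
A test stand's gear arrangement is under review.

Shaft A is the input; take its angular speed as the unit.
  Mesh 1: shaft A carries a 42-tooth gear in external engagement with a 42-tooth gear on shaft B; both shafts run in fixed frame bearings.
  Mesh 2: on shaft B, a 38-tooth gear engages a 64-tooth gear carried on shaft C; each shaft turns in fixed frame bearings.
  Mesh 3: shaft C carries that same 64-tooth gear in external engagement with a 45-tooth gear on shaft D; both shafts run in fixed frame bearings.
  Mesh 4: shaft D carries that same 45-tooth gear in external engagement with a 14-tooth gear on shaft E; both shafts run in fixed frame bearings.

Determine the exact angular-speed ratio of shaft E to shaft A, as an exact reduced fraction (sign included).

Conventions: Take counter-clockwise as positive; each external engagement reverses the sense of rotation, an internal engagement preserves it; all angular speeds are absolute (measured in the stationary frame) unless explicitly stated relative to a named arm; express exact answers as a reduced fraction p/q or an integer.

19/7

class = fixed-axis compound train [4 meshes; 4 ratios multiply, 4 sense flips]
mesh 1 [42T→42T]: running ratio 1, sense −
mesh 2 [38T→64T]: running ratio 19/32, sense +
mesh 3 [64T→45T]: running ratio 38/45, sense −
mesh 4 [45T→14T]: running ratio 19/7, sense +
ω_out/ω_in = 19/7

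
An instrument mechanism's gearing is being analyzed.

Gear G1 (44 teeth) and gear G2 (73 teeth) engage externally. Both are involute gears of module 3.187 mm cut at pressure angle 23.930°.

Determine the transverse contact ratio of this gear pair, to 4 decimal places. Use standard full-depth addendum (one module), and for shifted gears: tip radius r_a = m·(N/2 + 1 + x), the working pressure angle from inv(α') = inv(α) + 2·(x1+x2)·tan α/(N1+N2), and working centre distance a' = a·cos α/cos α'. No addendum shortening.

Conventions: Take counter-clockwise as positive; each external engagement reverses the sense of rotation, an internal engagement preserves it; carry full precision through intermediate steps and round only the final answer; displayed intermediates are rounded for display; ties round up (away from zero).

class = single-mesh tooth geometry [involute pair 44T × 73T, m = 3.187]
base radii: r_b1 = 64.087120, r_b2 = 106.326358
tip radii: r_a1 = 73.301000, r_a2 = 119.512500
no profile shift: α' = α, a' = a
action lengths: √(r_a1²−r_b1²) = 35.579175, √(r_a2²−r_b2²) = 54.570535
base pitch p_b = π·m·cos α = 9.151619
CR = (35.579175 + 54.570535 − 186.439500·sin 23.93000°)/9.151619 = 1.587269
contact ratio ≈ 1.5873

1.5873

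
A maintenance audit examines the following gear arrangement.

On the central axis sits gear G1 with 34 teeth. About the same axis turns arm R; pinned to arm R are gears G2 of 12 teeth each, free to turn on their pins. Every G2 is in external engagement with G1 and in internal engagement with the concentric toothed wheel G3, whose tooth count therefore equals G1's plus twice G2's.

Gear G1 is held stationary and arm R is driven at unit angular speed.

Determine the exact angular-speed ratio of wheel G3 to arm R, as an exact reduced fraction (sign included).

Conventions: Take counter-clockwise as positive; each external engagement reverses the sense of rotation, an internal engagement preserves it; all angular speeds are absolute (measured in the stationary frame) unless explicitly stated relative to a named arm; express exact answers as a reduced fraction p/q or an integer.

topology: planetary set — G1 34T / G2 12T / G3 58T, arm = carrier (Willis)
ring teeth: 34 + 2·12 = 58
34(ω_sun−ω_arm) = −58(ω_ring−ω_arm),  ω_sun = 0, ω_arm = 1
ω_ring = 1 − (34/58)(0−1) = 46/29
ω_out/ω_in = 46/29

46/29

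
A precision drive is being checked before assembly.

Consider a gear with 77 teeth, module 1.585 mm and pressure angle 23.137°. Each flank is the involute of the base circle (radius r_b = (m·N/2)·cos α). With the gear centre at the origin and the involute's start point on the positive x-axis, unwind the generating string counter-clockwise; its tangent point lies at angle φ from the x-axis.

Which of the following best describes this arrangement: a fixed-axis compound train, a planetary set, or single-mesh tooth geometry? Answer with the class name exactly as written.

single-mesh tooth geometry

topology: single-mesh involute geometry — m = 1.585, N = 77
classification: single-mesh tooth geometry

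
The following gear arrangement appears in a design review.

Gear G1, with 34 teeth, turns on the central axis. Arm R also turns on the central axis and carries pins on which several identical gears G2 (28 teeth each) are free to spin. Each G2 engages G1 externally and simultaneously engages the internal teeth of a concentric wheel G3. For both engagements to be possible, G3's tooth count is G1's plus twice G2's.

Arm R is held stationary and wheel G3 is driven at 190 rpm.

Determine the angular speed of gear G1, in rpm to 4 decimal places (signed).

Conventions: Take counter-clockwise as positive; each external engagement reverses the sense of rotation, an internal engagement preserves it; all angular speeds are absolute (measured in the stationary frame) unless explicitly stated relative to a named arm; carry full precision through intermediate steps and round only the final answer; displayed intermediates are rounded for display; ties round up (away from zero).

recognized (axles ride arm R): planetary set, 34/28/90 teeth
normalise by the input: solve with ω_ring = 1, then scale by 190 rpm
ring teeth: 34 + 2·28 = 90
34(ω_sun−ω_arm) = −90(ω_ring−ω_arm),  ω_arm = 0, ω_ring = 1
ω_sun = 0 − (90/34)(1−0) = -45/17
scale: ω_sun = -45/17 × 190 rpm = -502.9412 rpm

-502.9412 rpm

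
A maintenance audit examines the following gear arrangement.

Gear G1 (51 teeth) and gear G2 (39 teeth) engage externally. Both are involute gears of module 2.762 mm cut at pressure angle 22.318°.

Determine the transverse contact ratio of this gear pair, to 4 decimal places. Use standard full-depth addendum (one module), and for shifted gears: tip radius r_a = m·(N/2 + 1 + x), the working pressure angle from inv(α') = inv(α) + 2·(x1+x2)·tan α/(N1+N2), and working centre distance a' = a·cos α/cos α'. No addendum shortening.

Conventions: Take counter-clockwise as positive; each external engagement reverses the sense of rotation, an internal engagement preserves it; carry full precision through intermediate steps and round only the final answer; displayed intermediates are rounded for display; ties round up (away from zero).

recognized (one external pair, fixed centres): single-mesh tooth geometry, m = 2.762, N1 = 51, N2 = 39
base radii: r_b1 = 65.155046, r_b2 = 49.824447
tip radii: r_a1 = 73.193000, r_a2 = 56.621000
no profile shift: α' = α, a' = a
action lengths: √(r_a1²−r_b1²) = 33.347191, √(r_a2²−r_b2²) = 26.897251
base pitch p_b = π·m·cos α = 8.027083
CR = (33.347191 + 26.897251 − 124.290000·sin 22.31800°)/8.027083 = 1.625212
contact ratio ≈ 1.6252

1.6252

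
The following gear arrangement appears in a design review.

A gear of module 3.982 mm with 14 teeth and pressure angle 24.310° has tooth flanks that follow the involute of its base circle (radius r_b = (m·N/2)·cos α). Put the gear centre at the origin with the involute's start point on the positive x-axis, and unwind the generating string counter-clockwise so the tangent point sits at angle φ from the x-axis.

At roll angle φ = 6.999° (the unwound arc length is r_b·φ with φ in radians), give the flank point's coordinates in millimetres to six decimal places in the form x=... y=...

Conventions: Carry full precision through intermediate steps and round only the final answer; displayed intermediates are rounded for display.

topology: single-mesh involute geometry — m = 3.982, N = 14
pitch radius r_p = m·N/2 = 3.982·14/2 = 27.874000
base radius r_b = r_p·cos α = 27.874000·cos 24.310° = 25.402453
roll angle φ = 6.999° = 0.12215559 rad
x = r_b·(cos φ + φ·sin φ) = 25.591274
y = r_b·(sin φ − φ·cos φ) = 0.015412

x=25.591274 y=0.015412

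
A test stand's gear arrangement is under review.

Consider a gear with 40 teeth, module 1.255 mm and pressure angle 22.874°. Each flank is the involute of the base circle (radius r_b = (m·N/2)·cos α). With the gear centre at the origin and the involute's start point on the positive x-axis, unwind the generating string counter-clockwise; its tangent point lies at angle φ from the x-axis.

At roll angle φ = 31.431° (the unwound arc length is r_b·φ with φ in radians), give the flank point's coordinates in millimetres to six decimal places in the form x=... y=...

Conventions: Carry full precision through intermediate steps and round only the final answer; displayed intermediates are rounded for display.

x=26.348462 y=1.234705

recognized (one wheel, involute flank): single-mesh tooth geometry, m = 1.255, N = 40
pitch radius r_p = m·N/2 = 1.255·40/2 = 25.100000
base radius r_b = r_p·cos α = 25.100000·cos 22.874° = 23.126183
roll angle φ = 31.431° = 0.54857444 rad
x = r_b·(cos φ + φ·sin φ) = 26.348462
y = r_b·(sin φ − φ·cos φ) = 1.234705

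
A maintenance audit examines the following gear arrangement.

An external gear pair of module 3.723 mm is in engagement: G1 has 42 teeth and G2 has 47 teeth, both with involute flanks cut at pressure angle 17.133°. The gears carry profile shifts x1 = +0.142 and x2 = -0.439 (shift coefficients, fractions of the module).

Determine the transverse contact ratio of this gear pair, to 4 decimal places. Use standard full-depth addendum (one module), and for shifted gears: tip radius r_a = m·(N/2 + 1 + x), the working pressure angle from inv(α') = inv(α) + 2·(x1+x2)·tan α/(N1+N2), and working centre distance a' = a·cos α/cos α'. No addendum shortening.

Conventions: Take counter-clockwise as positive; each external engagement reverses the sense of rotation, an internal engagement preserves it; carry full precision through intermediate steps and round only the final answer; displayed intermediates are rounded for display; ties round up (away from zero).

single-mesh involute tooth geometry (42T engaging 47T at module 3.723)
base radii: r_b1 = 74.713512, r_b2 = 83.607978
tip radii: r_a1 = 82.434666, r_a2 = 89.579103
inv(α') = inv(17.133°) + 2·(+0.142-0.439)·tan α/(42+47) = 0.00718604  ⇒  α' = 15.78323°
a' = a·cos α / cos α' = 165.6735·cos 17.133°/cos 15.78323° = 164.524447
action lengths: √(r_a1²−r_b1²) = 34.833393, √(r_a2²−r_b2²) = 32.157763
base pitch p_b = π·m·cos α = 11.177115
CR = (34.833393 + 32.157763 − 164.524447·sin 15.78323°)/11.177115 = 1.989846
contact ratio ≈ 1.9898

1.9898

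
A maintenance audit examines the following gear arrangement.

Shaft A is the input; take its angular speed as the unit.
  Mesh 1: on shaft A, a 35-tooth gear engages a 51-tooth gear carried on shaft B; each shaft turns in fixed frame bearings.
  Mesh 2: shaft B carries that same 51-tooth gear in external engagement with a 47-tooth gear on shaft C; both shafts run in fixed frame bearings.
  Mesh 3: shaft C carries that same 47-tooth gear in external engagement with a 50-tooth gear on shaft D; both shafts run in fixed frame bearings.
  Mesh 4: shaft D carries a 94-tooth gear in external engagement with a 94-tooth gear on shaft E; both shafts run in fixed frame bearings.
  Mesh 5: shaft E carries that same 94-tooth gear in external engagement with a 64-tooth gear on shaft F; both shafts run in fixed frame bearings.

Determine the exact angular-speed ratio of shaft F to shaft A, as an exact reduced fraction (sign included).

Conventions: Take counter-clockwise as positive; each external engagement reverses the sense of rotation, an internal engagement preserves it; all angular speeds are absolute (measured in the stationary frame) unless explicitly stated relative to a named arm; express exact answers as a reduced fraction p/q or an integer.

class = fixed-axis compound train [5 meshes; 5 ratios multiply, 5 sense flips]
mesh 1 [35T→51T]: running ratio 35/51, sense −
mesh 2 [51T→47T]: running ratio 35/47, sense +
mesh 3 [47T→50T]: running ratio 7/10, sense −
mesh 4 [94T→94T]: running ratio 7/10, sense +
mesh 5 [94T→64T]: running ratio 329/320, sense −
ω_out/ω_in = -329/320

-329/320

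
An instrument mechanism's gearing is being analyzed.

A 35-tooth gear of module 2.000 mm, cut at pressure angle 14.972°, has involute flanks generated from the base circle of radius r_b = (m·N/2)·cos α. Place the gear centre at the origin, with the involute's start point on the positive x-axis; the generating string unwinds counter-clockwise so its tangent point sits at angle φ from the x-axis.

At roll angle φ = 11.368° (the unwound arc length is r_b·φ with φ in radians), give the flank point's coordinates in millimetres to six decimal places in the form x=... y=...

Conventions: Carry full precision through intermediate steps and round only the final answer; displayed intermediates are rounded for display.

x=34.470812 y=0.087684

topology: single-mesh involute geometry — m = 2.000, N = 35
pitch radius r_p = m·N/2 = 2.000·35/2 = 35.000000
base radius r_b = r_p·cos α = 35.000000·cos 14.972° = 33.811827
roll angle φ = 11.368° = 0.19840903 rad
x = r_b·(cos φ + φ·sin φ) = 34.470812
y = r_b·(sin φ − φ·cos φ) = 0.087684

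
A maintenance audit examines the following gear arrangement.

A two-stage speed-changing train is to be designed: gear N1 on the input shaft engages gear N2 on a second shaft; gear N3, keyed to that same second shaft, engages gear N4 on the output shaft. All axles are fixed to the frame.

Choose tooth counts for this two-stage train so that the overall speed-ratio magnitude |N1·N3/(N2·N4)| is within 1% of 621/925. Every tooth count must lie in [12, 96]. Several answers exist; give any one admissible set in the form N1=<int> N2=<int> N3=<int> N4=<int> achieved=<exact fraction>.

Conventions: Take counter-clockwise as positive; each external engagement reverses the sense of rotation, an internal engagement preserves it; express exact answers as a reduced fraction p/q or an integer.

topology: fixed-axis compound train — 2 stages, target 621/925
target = 621/925 in lowest terms: an exact hit needs N1·N3 = k·621 and N2·N4 = k·925 for one integer k, every count in [12, 96]; additionally prefer no 1:1 stage (N1 ≠ N2, N3 ≠ N4)
k = 1: N1·N3 = 621 = 23·27, N2·N4 = 925 = 25·37
achieved = 23·27/(25·37) = 621/925; |achieved − target| = 0 ≤ 621/92500 ✓

N1=23 N2=25 N3=27 N4=37 achieved=621/925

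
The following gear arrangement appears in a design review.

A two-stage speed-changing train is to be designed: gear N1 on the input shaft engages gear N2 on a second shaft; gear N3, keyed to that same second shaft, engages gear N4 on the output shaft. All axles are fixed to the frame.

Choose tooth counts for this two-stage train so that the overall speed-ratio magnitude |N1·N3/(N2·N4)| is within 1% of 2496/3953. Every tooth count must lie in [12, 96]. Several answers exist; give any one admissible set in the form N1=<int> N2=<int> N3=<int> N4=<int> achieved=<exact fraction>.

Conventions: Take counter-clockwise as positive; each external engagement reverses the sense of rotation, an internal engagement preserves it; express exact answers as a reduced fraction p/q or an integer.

topology: fixed-axis compound train — 2 stages, target 2496/3953
target = 2496/3953 in lowest terms: an exact hit needs N1·N3 = k·2496 and N2·N4 = k·3953 for one integer k, every count in [12, 96]; additionally prefer no 1:1 stage (N1 ≠ N2, N3 ≠ N4)
k = 1: N1·N3 = 2496 = 26·96, N2·N4 = 3953 = 59·67
achieved = 26·96/(59·67) = 2496/3953; |achieved − target| = 0 ≤ 624/98825 ✓

N1=26 N2=59 N3=96 N4=67 achieved=2496/3953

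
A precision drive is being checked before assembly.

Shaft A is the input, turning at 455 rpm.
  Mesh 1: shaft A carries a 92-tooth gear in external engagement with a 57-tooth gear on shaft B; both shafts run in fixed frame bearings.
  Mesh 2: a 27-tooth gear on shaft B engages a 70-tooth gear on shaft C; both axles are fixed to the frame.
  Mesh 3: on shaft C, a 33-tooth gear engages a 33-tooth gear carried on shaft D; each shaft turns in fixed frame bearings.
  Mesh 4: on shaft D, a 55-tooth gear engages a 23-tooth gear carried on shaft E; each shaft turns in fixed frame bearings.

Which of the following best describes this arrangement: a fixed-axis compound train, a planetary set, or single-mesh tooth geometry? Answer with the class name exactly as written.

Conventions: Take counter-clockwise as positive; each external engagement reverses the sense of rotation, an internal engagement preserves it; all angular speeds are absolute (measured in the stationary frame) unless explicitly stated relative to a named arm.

fixed-axis compound train

topology: fixed-axis compound train — 4 meshes, A→E
classification: fixed-axis compound train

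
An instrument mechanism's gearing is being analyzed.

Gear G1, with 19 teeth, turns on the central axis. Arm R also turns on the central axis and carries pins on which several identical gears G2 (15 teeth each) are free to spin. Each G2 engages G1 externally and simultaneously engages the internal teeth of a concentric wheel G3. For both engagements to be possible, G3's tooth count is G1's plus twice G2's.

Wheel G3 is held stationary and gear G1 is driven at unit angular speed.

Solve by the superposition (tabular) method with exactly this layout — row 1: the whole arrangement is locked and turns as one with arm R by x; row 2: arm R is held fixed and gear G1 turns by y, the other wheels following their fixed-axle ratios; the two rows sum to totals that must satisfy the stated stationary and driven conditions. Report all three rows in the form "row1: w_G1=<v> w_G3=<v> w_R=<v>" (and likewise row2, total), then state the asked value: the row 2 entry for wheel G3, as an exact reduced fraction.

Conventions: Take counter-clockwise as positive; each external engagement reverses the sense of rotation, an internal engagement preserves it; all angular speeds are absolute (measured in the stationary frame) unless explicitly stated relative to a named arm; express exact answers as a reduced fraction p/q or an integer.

planetary set (19T centre, 15T on arm, 49T internal) — Willis relation
row 1 — lock + rotate with arm: ω_sun = ω_ring = ω_arm = x
row 2 — arm fixed, fixed-axis ratios: sun y, ring −(19/49)·y, arm 0
boundary: total ω_ring = x − (19/49)·y = 0 and total ω_sun = x + y = 1  ⇒  y = 49/68, x = 19/68
row 2 ring = −(19/49)·49/68 = -19/68
totals (row 1 + row 2): sun 19/68 + 49/68 = 1, ring 19/68 + (-19/68) = 0, arm 19/68 + 0 = 19/68
asked cell (row2, ring) = -19/68

row1: w_G1=19/68 w_G3=19/68 w_R=19/68
row2: w_G1=49/68 w_G3=-19/68 w_R=0
total: w_G1=1 w_G3=0 w_R=19/68
asked value: -19/68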